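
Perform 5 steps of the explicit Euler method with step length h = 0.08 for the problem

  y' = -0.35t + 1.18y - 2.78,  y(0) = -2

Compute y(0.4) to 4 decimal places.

-4.5072

Euler: y_{n+1} = y_n + h·f(t_n, y_n).
t=0.000000, y=-2.000000: f=-5.140000 → y ← -2.000000 + 0.08·(-5.140000) = -2.411200
t=0.080000, y=-2.411200: f=-5.653216 → y ← -2.411200 + 0.08·(-5.653216) = -2.863457
t=0.160000, y=-2.863457: f=-6.214880 → y ← -2.863457 + 0.08·(-6.214880) = -3.360648
t=0.240000, y=-3.360648: f=-6.829564 → y ← -3.360648 + 0.08·(-6.829564) = -3.907013
t=0.320000, y=-3.907013: f=-7.502275 → y ← -3.907013 + 0.08·(-7.502275) = -4.507195
y(0.4) ≈ -4.5072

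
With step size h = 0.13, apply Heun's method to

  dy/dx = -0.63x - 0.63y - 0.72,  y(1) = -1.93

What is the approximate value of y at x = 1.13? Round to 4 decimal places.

-1.9520

Heun: k1 = f(x_n, y_n); k2 = f(x_n + h, y_n + h·k1); y_{n+1} = y_n + (h/2)·(k1 + k2).
x=1.000000, y=-1.930000:
  k1 = f(1.000000, -1.930000) = -0.134100
  k2 = f(1.130000, -1.947433) = -0.205017
  y ← -1.930000 + (0.13/2)·(-0.134100 + (-0.205017)) = -1.952043
y(1.13) ≈ -1.9520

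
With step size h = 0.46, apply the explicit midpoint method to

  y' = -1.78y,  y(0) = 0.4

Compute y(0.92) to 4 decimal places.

Midpoint: k1 = f(x_n, y_n); k2 = f(x_n + h/2, y_n + (h/2)·k1); y_{n+1} = y_n + h·k2.
x=0.000000, y=0.400000:
  k1 = f(0.000000, 0.400000) = -0.712000
  k2 = f(0.230000, 0.236240) = -0.420507
  y ← 0.400000 + 0.46·(-0.420507) = 0.206567
x=0.460000, y=0.206567:
  k1 = f(0.460000, 0.206567) = -0.367689
  k2 = f(0.690000, 0.121998) = -0.217157
  y ← 0.206567 + 0.46·(-0.217157) = 0.106674
y(0.92) ≈ 0.1067

0.1067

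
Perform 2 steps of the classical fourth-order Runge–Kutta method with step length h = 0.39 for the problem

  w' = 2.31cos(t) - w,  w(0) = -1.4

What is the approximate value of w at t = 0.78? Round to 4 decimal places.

0.4617

RK4: k1 = f(t_n, w_n); k2 = f(t_n + h/2, w_n + (h/2)·k1); k3 = f(t_n + h/2, w_n + (h/2)·k2); k4 = f(t_n + h, w_n + h·k3); w_{n+1} = w_n + (h/6)·(k1 + 2k2 + 2k3 + k4).
t=0.000000, w=-1.400000:
  k1 = f(0.000000, -1.400000) = 3.710000
  k2 = f(0.195000, -0.676550) = 2.942770
  k3 = f(0.195000, -0.826160) = 3.092380
  k4 = f(0.390000, -0.193972) = 2.330512
  w ← -1.400000 + (0.39/6)·(k1 + 2k2 + 2k3 + k4) = -0.222797
t=0.390000, w=-0.222797:
  k1 = f(0.390000, -0.222797) = 2.359337
  k2 = f(0.585000, 0.237274) = 1.688601
  k3 = f(0.585000, 0.106480) = 1.819395
  k4 = f(0.780000, 0.486767) = 1.155444
  w ← -0.222797 + (0.39/6)·(k1 + 2k2 + 2k3 + k4) = 0.461703
w(0.78) ≈ 0.4617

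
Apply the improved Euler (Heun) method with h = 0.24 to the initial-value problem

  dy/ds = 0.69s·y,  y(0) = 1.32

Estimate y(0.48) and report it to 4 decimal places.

1.4286

Heun: k1 = f(s_n, y_n); k2 = f(s_n + h, y_n + h·k1); y_{n+1} = y_n + (h/2)·(k1 + k2).
s=0.000000, y=1.320000:
  k1 = f(0.000000, 1.320000) = 0.000000
  k2 = f(0.240000, 1.320000) = 0.218592
  y ← 1.320000 + (0.24/2)·(0.000000 + 0.218592) = 1.346231
s=0.240000, y=1.346231:
  k1 = f(0.240000, 1.346231) = 0.222936
  k2 = f(0.480000, 1.399736) = 0.463592
  y ← 1.346231 + (0.24/2)·(0.222936 + 0.463592) = 1.428614
y(0.48) ≈ 1.4286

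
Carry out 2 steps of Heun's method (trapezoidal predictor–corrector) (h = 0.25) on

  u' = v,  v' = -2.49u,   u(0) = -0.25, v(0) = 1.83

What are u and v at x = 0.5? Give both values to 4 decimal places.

Heun on (u,v): k1 = f(x_n, state_n); k2 = f(x_n + h, state_n + h·k1); state_{n+1} = state_n + (h/2)·(k1 + k2).
0.000000: (-0.250000, 1.830000)
  k1 = (1.830000, 0.622500)
  predictor → (0.207500, 1.985625)
  k2 = (1.985625, -0.516675)
  → (0.226953, 1.843228)
0.250000: (0.226953, 1.843228)
  k1 = (1.843228, -0.565113)
  predictor → (0.687760, 1.701950)
  k2 = (1.701950, -1.712523)
  → (0.670100, 1.558524)
(u(0.5), v(0.5)) ≈ (0.6701, 1.5585)

0.6701, 1.5585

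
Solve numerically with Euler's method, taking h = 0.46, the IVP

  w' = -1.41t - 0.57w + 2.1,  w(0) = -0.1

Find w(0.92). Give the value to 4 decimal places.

1.3259

Euler: w_{n+1} = w_n + h·f(t_n, w_n).
t=0.000000, w=-0.100000: f=2.157000 → w ← -0.100000 + 0.46·2.157000 = 0.892220
t=0.460000, w=0.892220: f=0.942835 → w ← 0.892220 + 0.46·0.942835 = 1.325924
w(0.92) ≈ 1.3259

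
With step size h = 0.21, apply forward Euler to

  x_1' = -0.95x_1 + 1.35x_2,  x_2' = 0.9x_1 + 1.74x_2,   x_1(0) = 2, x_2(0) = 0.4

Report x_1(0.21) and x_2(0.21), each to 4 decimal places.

Euler on (x_1,x_2): x_1_{n+1} = x_1_n + h·x_1', x_2_{n+1} = x_2_n + h·x_2'.
0.000000: (2.000000, 0.400000); f=(-1.360000, 2.496000) → (1.714400, 0.924160)
(x_1(0.21), x_2(0.21)) ≈ (1.7144, 0.9242)

1.7144, 0.9242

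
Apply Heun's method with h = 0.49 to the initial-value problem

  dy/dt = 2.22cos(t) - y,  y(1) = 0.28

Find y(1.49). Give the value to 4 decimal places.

0.3702

Heun: k1 = f(t_n, y_n); k2 = f(t_n + h, y_n + h·k1); y_{n+1} = y_n + (h/2)·(k1 + k2).
t=1.000000, y=0.280000:
  k1 = f(1.000000, 0.280000) = 0.919471
  k2 = f(1.490000, 0.730541) = -0.551368
  y ← 0.280000 + (0.49/2)·(0.919471 + (-0.551368)) = 0.370185
y(1.49) ≈ 0.3702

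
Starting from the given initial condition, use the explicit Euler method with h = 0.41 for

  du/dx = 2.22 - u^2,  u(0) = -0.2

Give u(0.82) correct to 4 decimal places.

1.4066

Euler: u_{n+1} = u_n + h·f(x_n, u_n).
x=0.000000, u=-0.200000: f=2.180000 → u ← -0.200000 + 0.41·2.180000 = 0.693800
x=0.410000, u=0.693800: f=1.738642 → u ← 0.693800 + 0.41·1.738642 = 1.406643
u(0.82) ≈ 1.4066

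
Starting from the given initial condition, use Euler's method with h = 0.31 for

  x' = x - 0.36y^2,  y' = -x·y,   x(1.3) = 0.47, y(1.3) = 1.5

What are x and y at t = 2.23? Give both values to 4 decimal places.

Euler on (x,y): x_{n+1} = x_n + h·x', y_{n+1} = y_n + h·y'.
1.300000: (0.470000, 1.500000); f=(-0.340000, -0.705000) → (0.364600, 1.281450)
1.610000: (0.364600, 1.281450); f=(-0.226561, -0.467217) → (0.294366, 1.136613)
1.920000: (0.294366, 1.136613); f=(-0.170714, -0.334580) → (0.241445, 1.032893)
(x(2.23), y(2.23)) ≈ (0.2414, 1.0329)

0.2414, 1.0329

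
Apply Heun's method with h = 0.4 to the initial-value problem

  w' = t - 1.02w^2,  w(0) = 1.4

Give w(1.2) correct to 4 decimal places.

Heun: k1 = f(t_n, w_n); k2 = f(t_n + h, w_n + h·k1); w_{n+1} = w_n + (h/2)·(k1 + k2).
t=0.000000, w=1.400000:
  k1 = f(0.000000, 1.400000) = -1.999200
  k2 = f(0.400000, 0.600320) = 0.032408
  w ← 1.400000 + (0.4/2)·(-1.999200 + 0.032408) = 1.006642
t=0.400000, w=1.006642:
  k1 = f(0.400000, 1.006642) = -0.633594
  k2 = f(0.800000, 0.753204) = 0.221337
  w ← 1.006642 + (0.4/2)·(-0.633594 + 0.221337) = 0.924190
t=0.800000, w=0.924190:
  k1 = f(0.800000, 0.924190) = -0.071210
  k2 = f(1.200000, 0.895706) = 0.381665
  w ← 0.924190 + (0.4/2)·(-0.071210 + 0.381665) = 0.986281
w(1.2) ≈ 0.9863

0.9863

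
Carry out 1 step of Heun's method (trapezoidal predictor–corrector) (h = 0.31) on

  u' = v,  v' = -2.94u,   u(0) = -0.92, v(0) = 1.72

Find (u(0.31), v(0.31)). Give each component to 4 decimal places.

-0.2568, 2.3155

Heun on (u,v): k1 = f(s_n, state_n); k2 = f(s_n + h, state_n + h·k1); state_{n+1} = state_n + (h/2)·(k1 + k2).
0.000000: (-0.920000, 1.720000)
  k1 = (1.720000, 2.704800)
  predictor → (-0.386800, 2.558488)
  k2 = (2.558488, 1.137192)
  → (-0.256834, 2.315509)
(u(0.31), v(0.31)) ≈ (-0.2568, 2.3155)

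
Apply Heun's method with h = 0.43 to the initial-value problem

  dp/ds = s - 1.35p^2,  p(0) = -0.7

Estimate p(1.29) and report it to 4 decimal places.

Heun: k1 = f(s_n, p_n); k2 = f(s_n + h, p_n + h·k1); p_{n+1} = p_n + (h/2)·(k1 + k2).
s=0.000000, p=-0.700000:
  k1 = f(0.000000, -0.700000) = -0.661500
  k2 = f(0.430000, -0.984445) = -0.878328
  p ← -0.700000 + (0.43/2)·(-0.661500 + (-0.878328)) = -1.031063
s=0.430000, p=-1.031063:
  k1 = f(0.430000, -1.031063) = -1.005173
  k2 = f(0.860000, -1.463287) = -2.030633
  p ← -1.031063 + (0.43/2)·(-1.005173 + (-2.030633)) = -1.683761
s=0.860000, p=-1.683761:
  k1 = f(0.860000, -1.683761) = -2.967321
  k2 = f(1.290000, -2.959709) = -10.535838
  p ← -1.683761 + (0.43/2)·(-2.967321 + (-10.535838)) = -4.586940
p(1.29) ≈ -4.5869

-4.5869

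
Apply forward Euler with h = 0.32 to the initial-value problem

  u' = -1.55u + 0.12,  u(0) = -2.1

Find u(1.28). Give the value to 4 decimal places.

Euler: u_{n+1} = u_n + h·f(t_n, u_n).
t=0.000000, u=-2.100000: f=3.375000 → u ← -2.100000 + 0.32·3.375000 = -1.020000
t=0.320000, u=-1.020000: f=1.701000 → u ← -1.020000 + 0.32·1.701000 = -0.475680
t=0.640000, u=-0.475680: f=0.857304 → u ← -0.475680 + 0.32·0.857304 = -0.201343
t=0.960000, u=-0.201343: f=0.432081 → u ← -0.201343 + 0.32·0.432081 = -0.063077
u(1.28) ≈ -0.0631

-0.0631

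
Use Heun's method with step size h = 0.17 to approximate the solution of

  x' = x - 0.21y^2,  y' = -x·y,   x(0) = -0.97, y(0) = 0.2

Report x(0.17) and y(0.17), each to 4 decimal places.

Heun on (x,y): k1 = f(t_n, state_n); k2 = f(t_n + h, state_n + h·k1); state_{n+1} = state_n + (h/2)·(k1 + k2).
0.000000: (-0.970000, 0.200000)
  k1 = (-0.978400, 0.194000)
  predictor → (-1.136328, 0.232980)
  k2 = (-1.147727, 0.264742)
  → (-1.150721, 0.238993)
(x(0.17), y(0.17)) ≈ (-1.1507, 0.2390)

-1.1507, 0.2390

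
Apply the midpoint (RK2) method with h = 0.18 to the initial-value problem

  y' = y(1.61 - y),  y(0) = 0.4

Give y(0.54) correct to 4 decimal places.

Midpoint: k1 = f(x_n, y_n); k2 = f(x_n + h/2, y_n + (h/2)·k1); y_{n+1} = y_n + h·k2.
x=0.000000, y=0.400000:
  k1 = f(0.000000, 0.400000) = 0.484000
  k2 = f(0.090000, 0.443560) = 0.517386
  y ← 0.400000 + 0.18·0.517386 = 0.493130
x=0.180000, y=0.493130:
  k1 = f(0.180000, 0.493130) = 0.550762
  k2 = f(0.270000, 0.542698) = 0.579223
  y ← 0.493130 + 0.18·0.579223 = 0.597390
x=0.360000, y=0.597390:
  k1 = f(0.360000, 0.597390) = 0.604923
  k2 = f(0.450000, 0.651833) = 0.624565
  y ← 0.597390 + 0.18·0.624565 = 0.709811
y(0.54) ≈ 0.7098

0.7098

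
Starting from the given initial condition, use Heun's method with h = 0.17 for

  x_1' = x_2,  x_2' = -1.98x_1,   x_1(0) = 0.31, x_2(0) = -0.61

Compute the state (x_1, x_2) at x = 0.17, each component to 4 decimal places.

0.1974, -0.6969

Heun on (x_1,x_2): k1 = f(x_n, state_n); k2 = f(x_n + h, state_n + h·k1); state_{n+1} = state_n + (h/2)·(k1 + k2).
0.000000: (0.310000, -0.610000)
  k1 = (-0.610000, -0.613800)
  predictor → (0.206300, -0.714346)
  k2 = (-0.714346, -0.408474)
  → (0.197431, -0.696893)
(x_1(0.17), x_2(0.17)) ≈ (0.1974, -0.6969)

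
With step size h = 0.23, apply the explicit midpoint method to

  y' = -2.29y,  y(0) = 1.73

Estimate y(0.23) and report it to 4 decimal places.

Midpoint: k1 = f(s_n, y_n); k2 = f(s_n + h/2, y_n + (h/2)·k1); y_{n+1} = y_n + h·k2.
s=0.000000, y=1.730000:
  k1 = f(0.000000, 1.730000) = -3.961700
  k2 = f(0.115000, 1.274404) = -2.918386
  y ← 1.730000 + 0.23·(-2.918386) = 1.058771
y(0.23) ≈ 1.0588

1.0588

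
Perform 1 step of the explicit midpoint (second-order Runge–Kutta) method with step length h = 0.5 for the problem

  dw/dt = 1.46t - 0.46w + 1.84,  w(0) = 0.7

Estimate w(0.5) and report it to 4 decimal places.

Midpoint: k1 = f(t_n, w_n); k2 = f(t_n + h/2, w_n + (h/2)·k1); w_{n+1} = w_n + h·k2.
t=0.000000, w=0.700000:
  k1 = f(0.000000, 0.700000) = 1.518000
  k2 = f(0.250000, 1.079500) = 1.708430
  w ← 0.700000 + 0.5·1.708430 = 1.554215
w(0.5) ≈ 1.5542

1.5542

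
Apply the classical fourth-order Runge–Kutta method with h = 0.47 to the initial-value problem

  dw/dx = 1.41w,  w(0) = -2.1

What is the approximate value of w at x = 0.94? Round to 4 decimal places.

RK4: k1 = f(x_n, w_n); k2 = f(x_n + h/2, w_n + (h/2)·k1); k3 = f(x_n + h/2, w_n + (h/2)·k2); k4 = f(x_n + h, w_n + h·k3); w_{n+1} = w_n + (h/6)·(k1 + 2k2 + 2k3 + k4).
x=0.000000, w=-2.100000:
  k1 = f(0.000000, -2.100000) = -2.961000
  k2 = f(0.235000, -2.795835) = -3.942127
  k3 = f(0.235000, -3.026400) = -4.267224
  k4 = f(0.470000, -4.105595) = -5.788889
  w ← -2.100000 + (0.47/6)·(k1 + 2k2 + 2k3 + k4) = -4.071540
x=0.470000, w=-4.071540:
  k1 = f(0.470000, -4.071540) = -5.740871
  k2 = f(0.705000, -5.420644) = -7.643109
  k3 = f(0.705000, -5.867670) = -8.273415
  k4 = f(0.940000, -7.960045) = -11.223663
  w ← -4.071540 + (0.47/6)·(k1 + 2k2 + 2k3 + k4) = -7.894017
w(0.94) ≈ -7.8940

-7.8940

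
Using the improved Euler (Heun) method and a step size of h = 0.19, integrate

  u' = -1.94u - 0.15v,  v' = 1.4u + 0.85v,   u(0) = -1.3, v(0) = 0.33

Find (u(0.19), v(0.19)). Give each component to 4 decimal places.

Heun on (u,v): k1 = f(t_n, state_n); k2 = f(t_n + h, state_n + h·k1); state_{n+1} = state_n + (h/2)·(k1 + k2).
0.000000: (-1.300000, 0.330000)
  k1 = (2.472500, -1.539500)
  predictor → (-0.830225, 0.037495)
  k2 = (1.605012, -1.130444)
  → (-0.912636, 0.076355)
(u(0.19), v(0.19)) ≈ (-0.9126, 0.0764)

-0.9126, 0.0764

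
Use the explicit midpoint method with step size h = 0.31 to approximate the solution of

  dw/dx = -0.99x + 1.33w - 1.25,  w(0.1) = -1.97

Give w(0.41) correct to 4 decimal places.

Midpoint: k1 = f(x_n, w_n); k2 = f(x_n + h/2, w_n + (h/2)·k1); w_{n+1} = w_n + h·k2.
x=0.100000, w=-1.970000:
  k1 = f(0.100000, -1.970000) = -3.969100
  k2 = f(0.255000, -2.585211) = -4.940780
  w ← -1.970000 + 0.31·(-4.940780) = -3.501642
w(0.41) ≈ -3.5016

-3.5016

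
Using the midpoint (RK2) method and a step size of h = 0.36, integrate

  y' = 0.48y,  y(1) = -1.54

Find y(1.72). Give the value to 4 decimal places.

Midpoint: k1 = f(x_n, y_n); k2 = f(x_n + h/2, y_n + (h/2)·k1); y_{n+1} = y_n + h·k2.
x=1.000000, y=-1.540000:
  k1 = f(1.000000, -1.540000) = -0.739200
  k2 = f(1.180000, -1.673056) = -0.803067
  y ← -1.540000 + 0.36·(-0.803067) = -1.829104
x=1.360000, y=-1.829104:
  k1 = f(1.360000, -1.829104) = -0.877970
  k2 = f(1.540000, -1.987139) = -0.953827
  y ← -1.829104 + 0.36·(-0.953827) = -2.172482
y(1.72) ≈ -2.1725

-2.1725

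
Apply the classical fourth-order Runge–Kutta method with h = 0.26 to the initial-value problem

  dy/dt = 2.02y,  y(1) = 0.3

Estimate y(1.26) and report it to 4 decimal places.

RK4: k1 = f(t_n, y_n); k2 = f(t_n + h/2, y_n + (h/2)·k1); k3 = f(t_n + h/2, y_n + (h/2)·k2); k4 = f(t_n + h, y_n + h·k3); y_{n+1} = y_n + (h/6)·(k1 + 2k2 + 2k3 + k4).
t=1.000000, y=0.300000:
  k1 = f(1.000000, 0.300000) = 0.606000
  k2 = f(1.130000, 0.378780) = 0.765136
  k3 = f(1.130000, 0.399468) = 0.806925
  k4 = f(1.260000, 0.509800) = 1.029797
  y ← 0.300000 + (0.26/6)·(k1 + 2k2 + 2k3 + k4) = 0.507130
y(1.26) ≈ 0.5071

0.5071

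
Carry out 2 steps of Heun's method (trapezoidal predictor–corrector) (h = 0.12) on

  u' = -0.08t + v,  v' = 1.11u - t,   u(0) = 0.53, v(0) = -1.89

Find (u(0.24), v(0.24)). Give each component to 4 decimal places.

Heun on (u,v): k1 = f(t_n, state_n); k2 = f(t_n + h, state_n + h·k1); state_{n+1} = state_n + (h/2)·(k1 + k2).
0.000000: (0.530000, -1.890000)
  k1 = (-1.890000, 0.588300)
  predictor → (0.303200, -1.819404)
  k2 = (-1.829004, 0.216552)
  → (0.306860, -1.841709)
0.120000: (0.306860, -1.841709)
  k1 = (-1.851309, 0.220614)
  predictor → (0.084703, -1.815235)
  k2 = (-1.834435, -0.145980)
  → (0.085715, -1.837231)
(u(0.24), v(0.24)) ≈ (0.0857, -1.8372)

0.0857, -1.8372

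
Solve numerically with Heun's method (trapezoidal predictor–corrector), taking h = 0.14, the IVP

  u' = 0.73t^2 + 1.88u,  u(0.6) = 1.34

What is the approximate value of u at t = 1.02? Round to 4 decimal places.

3.2160

Heun: k1 = f(t_n, u_n); k2 = f(t_n + h, u_n + h·k1); u_{n+1} = u_n + (h/2)·(k1 + k2).
t=0.600000, u=1.340000:
  k1 = f(0.600000, 1.340000) = 2.782000
  k2 = f(0.740000, 1.729480) = 3.651170
  u ← 1.340000 + (0.14/2)·(2.782000 + 3.651170) = 1.790322
t=0.740000, u=1.790322:
  k1 = f(0.740000, 1.790322) = 3.765553
  k2 = f(0.880000, 2.317499) = 4.922211
  u ← 1.790322 + (0.14/2)·(3.765553 + 4.922211) = 2.398465
t=0.880000, u=2.398465:
  k1 = f(0.880000, 2.398465) = 5.074427
  k2 = f(1.020000, 3.108885) = 6.604196
  u ← 2.398465 + (0.14/2)·(5.074427 + 6.604196) = 3.215969
u(1.02) ≈ 3.2160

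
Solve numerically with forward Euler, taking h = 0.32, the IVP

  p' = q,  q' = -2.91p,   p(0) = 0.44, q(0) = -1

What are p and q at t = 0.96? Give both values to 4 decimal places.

Euler on (p,q): p_{n+1} = p_n + h·p', q_{n+1} = q_n + h·q'.
0.000000: (0.440000, -1.000000); f=(-1.000000, -1.280400) → (0.120000, -1.409728)
0.320000: (0.120000, -1.409728); f=(-1.409728, -0.349200) → (-0.331113, -1.521472)
0.640000: (-0.331113, -1.521472); f=(-1.521472, 0.963539) → (-0.817984, -1.213140)
(p(0.96), q(0.96)) ≈ (-0.8180, -1.2131)

-0.8180, -1.2131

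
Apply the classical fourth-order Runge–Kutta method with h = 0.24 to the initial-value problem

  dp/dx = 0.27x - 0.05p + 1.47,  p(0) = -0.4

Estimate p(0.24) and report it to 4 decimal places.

-0.0368

RK4: k1 = f(x_n, p_n); k2 = f(x_n + h/2, p_n + (h/2)·k1); k3 = f(x_n + h/2, p_n + (h/2)·k2); k4 = f(x_n + h, p_n + h·k3); p_{n+1} = p_n + (h/6)·(k1 + 2k2 + 2k3 + k4).
x=0.000000, p=-0.400000:
  k1 = f(0.000000, -0.400000) = 1.490000
  k2 = f(0.120000, -0.221200) = 1.513460
  k3 = f(0.120000, -0.218385) = 1.513319
  k4 = f(0.240000, -0.036803) = 1.536640
  p ← -0.400000 + (0.24/6)·(k1 + 2k2 + 2k3 + k4) = -0.036792
p(0.24) ≈ -0.0368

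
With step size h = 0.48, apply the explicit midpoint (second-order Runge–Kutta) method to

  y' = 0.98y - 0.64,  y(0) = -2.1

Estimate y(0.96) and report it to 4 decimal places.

Midpoint: k1 = f(x_n, y_n); k2 = f(x_n + h/2, y_n + (h/2)·k1); y_{n+1} = y_n + h·k2.
x=0.000000, y=-2.100000:
  k1 = f(0.000000, -2.100000) = -2.698000
  k2 = f(0.240000, -2.747520) = -3.332570
  y ← -2.100000 + 0.48·(-3.332570) = -3.699633
x=0.480000, y=-3.699633:
  k1 = f(0.480000, -3.699633) = -4.265641
  k2 = f(0.720000, -4.723387) = -5.268919
  y ← -3.699633 + 0.48·(-5.268919) = -6.228715
y(0.96) ≈ -6.2287

-6.2287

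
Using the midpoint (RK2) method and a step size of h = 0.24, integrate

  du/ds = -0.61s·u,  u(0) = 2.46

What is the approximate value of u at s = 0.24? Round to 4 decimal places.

2.4168

Midpoint: k1 = f(s_n, u_n); k2 = f(s_n + h/2, u_n + (h/2)·k1); u_{n+1} = u_n + h·k2.
s=0.000000, u=2.460000:
  k1 = f(0.000000, 2.460000) = 0.000000
  k2 = f(0.120000, 2.460000) = -0.180072
  u ← 2.460000 + 0.24·(-0.180072) = 2.416783
u(0.24) ≈ 2.4168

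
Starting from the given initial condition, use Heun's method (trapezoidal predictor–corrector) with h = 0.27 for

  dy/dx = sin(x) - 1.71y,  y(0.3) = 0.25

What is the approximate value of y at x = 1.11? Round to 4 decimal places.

0.3714

Heun: k1 = f(x_n, y_n); k2 = f(x_n + h, y_n + h·k1); y_{n+1} = y_n + (h/2)·(k1 + k2).
x=0.300000, y=0.250000:
  k1 = f(0.300000, 0.250000) = -0.131980
  k2 = f(0.570000, 0.214365) = 0.173067
  y ← 0.250000 + (0.27/2)·(-0.131980 + 0.173067) = 0.255547
x=0.570000, y=0.255547:
  k1 = f(0.570000, 0.255547) = 0.102647
  k2 = f(0.840000, 0.283261) = 0.260266
  y ← 0.255547 + (0.27/2)·(0.102647 + 0.260266) = 0.304540
x=0.840000, y=0.304540:
  k1 = f(0.840000, 0.304540) = 0.223880
  k2 = f(1.110000, 0.364988) = 0.271570
  y ← 0.304540 + (0.27/2)·(0.223880 + 0.271570) = 0.371426
y(1.11) ≈ 0.3714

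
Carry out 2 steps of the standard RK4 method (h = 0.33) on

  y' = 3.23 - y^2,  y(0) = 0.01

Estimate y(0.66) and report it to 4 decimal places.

1.4882

RK4: k1 = f(x_n, y_n); k2 = f(x_n + h/2, y_n + (h/2)·k1); k3 = f(x_n + h/2, y_n + (h/2)·k2); k4 = f(x_n + h, y_n + h·k3); y_{n+1} = y_n + (h/6)·(k1 + 2k2 + 2k3 + k4).
x=0.000000, y=0.010000:
  k1 = f(0.000000, 0.010000) = 3.229900
  k2 = f(0.165000, 0.542933) = 2.935223
  k3 = f(0.165000, 0.494312) = 2.985656
  k4 = f(0.330000, 0.995266) = 2.239445
  y ← 0.010000 + (0.33/6)·(k1 + 2k2 + 2k3 + k4) = 0.962111
x=0.330000, y=0.962111:
  k1 = f(0.330000, 0.962111) = 2.304343
  k2 = f(0.495000, 1.342327) = 1.428158
  k3 = f(0.495000, 1.197757) = 1.795379
  k4 = f(0.660000, 1.554586) = 0.813263
  y ← 0.962111 + (0.33/6)·(k1 + 2k2 + 2k3 + k4) = 1.488168
y(0.66) ≈ 1.4882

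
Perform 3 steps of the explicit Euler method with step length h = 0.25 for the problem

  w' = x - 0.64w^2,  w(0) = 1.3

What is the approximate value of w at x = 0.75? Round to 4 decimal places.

Euler: w_{n+1} = w_n + h·f(x_n, w_n).
x=0.000000, w=1.300000: f=-1.081600 → w ← 1.300000 + 0.25·(-1.081600) = 1.029600
x=0.250000, w=1.029600: f=-0.428449 → w ← 1.029600 + 0.25·(-0.428449) = 0.922488
x=0.500000, w=0.922488: f=-0.044630 → w ← 0.922488 + 0.25·(-0.044630) = 0.911330
w(0.75) ≈ 0.9113

0.9113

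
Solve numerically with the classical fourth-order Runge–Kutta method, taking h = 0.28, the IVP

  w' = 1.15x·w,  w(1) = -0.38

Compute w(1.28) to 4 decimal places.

-0.5485

RK4: k1 = f(x_n, w_n); k2 = f(x_n + h/2, w_n + (h/2)·k1); k3 = f(x_n + h/2, w_n + (h/2)·k2); k4 = f(x_n + h, w_n + h·k3); w_{n+1} = w_n + (h/6)·(k1 + 2k2 + 2k3 + k4).
x=1.000000, w=-0.380000:
  k1 = f(1.000000, -0.380000) = -0.437000
  k2 = f(1.140000, -0.441180) = -0.578387
  k3 = f(1.140000, -0.460974) = -0.604337
  k4 = f(1.280000, -0.549214) = -0.808444
  w ← -0.380000 + (0.28/6)·(k1 + 2k2 + 2k3 + k4) = -0.548508
w(1.28) ≈ -0.5485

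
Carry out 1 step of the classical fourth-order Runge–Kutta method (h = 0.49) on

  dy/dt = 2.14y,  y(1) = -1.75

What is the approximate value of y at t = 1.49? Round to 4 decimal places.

RK4: k1 = f(t_n, y_n); k2 = f(t_n + h/2, y_n + (h/2)·k1); k3 = f(t_n + h/2, y_n + (h/2)·k2); k4 = f(t_n + h, y_n + h·k3); y_{n+1} = y_n + (h/6)·(k1 + 2k2 + 2k3 + k4).
t=1.000000, y=-1.750000:
  k1 = f(1.000000, -1.750000) = -3.745000
  k2 = f(1.245000, -2.667525) = -5.708503
  k3 = f(1.245000, -3.148583) = -6.737968
  k4 = f(1.490000, -5.051605) = -10.810434
  y ← -1.750000 + (0.49/6)·(k1 + 2k2 + 2k3 + k4) = -4.971617
y(1.49) ≈ -4.9716

-4.9716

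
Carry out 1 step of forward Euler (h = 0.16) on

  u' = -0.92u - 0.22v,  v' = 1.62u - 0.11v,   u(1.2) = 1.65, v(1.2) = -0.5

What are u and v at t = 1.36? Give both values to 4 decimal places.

1.4247, -0.0635

Euler on (u,v): u_{n+1} = u_n + h·u', v_{n+1} = v_n + h·v'.
1.200000: (1.650000, -0.500000); f=(-1.408000, 2.728000) → (1.424720, -0.063520)
(u(1.36), v(1.36)) ≈ (1.4247, -0.0635)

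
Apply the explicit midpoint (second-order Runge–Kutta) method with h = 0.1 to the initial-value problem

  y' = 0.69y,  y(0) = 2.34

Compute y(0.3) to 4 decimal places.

2.8777

Midpoint: k1 = f(x_n, y_n); k2 = f(x_n + h/2, y_n + (h/2)·k1); y_{n+1} = y_n + h·k2.
x=0.000000, y=2.340000:
  k1 = f(0.000000, 2.340000) = 1.614600
  k2 = f(0.050000, 2.420730) = 1.670304
  y ← 2.340000 + 0.1·1.670304 = 2.507030
x=0.100000, y=2.507030:
  k1 = f(0.100000, 2.507030) = 1.729851
  k2 = f(0.150000, 2.593523) = 1.789531
  y ← 2.507030 + 0.1·1.789531 = 2.685983
x=0.200000, y=2.685983:
  k1 = f(0.200000, 2.685983) = 1.853329
  k2 = f(0.250000, 2.778650) = 1.917268
  y ← 2.685983 + 0.1·1.917268 = 2.877710
y(0.3) ≈ 2.8777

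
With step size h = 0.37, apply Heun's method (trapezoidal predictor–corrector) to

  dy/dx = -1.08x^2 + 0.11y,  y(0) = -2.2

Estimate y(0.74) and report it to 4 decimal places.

-2.5529

Heun: k1 = f(x_n, y_n); k2 = f(x_n + h, y_n + h·k1); y_{n+1} = y_n + (h/2)·(k1 + k2).
x=0.000000, y=-2.200000:
  k1 = f(0.000000, -2.200000) = -0.242000
  k2 = f(0.370000, -2.289540) = -0.399701
  y ← -2.200000 + (0.37/2)·(-0.242000 + (-0.399701)) = -2.318715
x=0.370000, y=-2.318715:
  k1 = f(0.370000, -2.318715) = -0.402911
  k2 = f(0.740000, -2.467792) = -0.862865
  y ← -2.318715 + (0.37/2)·(-0.402911 + (-0.862865)) = -2.552883
y(0.74) ≈ -2.5529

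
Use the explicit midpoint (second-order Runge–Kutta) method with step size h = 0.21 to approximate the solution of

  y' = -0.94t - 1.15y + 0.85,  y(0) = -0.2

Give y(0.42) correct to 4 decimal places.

0.0830

Midpoint: k1 = f(t_n, y_n); k2 = f(t_n + h/2, y_n + (h/2)·k1); y_{n+1} = y_n + h·k2.
t=0.000000, y=-0.200000:
  k1 = f(0.000000, -0.200000) = 1.080000
  k2 = f(0.105000, -0.086600) = 0.850890
  y ← -0.200000 + 0.21·0.850890 = -0.021313
t=0.210000, y=-0.021313:
  k1 = f(0.210000, -0.021313) = 0.677110
  k2 = f(0.315000, 0.049783) = 0.496649
  y ← -0.021313 + 0.21·0.496649 = 0.082983
y(0.42) ≈ 0.0830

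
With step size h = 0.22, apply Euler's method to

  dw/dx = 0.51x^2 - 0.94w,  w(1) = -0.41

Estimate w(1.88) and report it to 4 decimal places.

0.4925

Euler: w_{n+1} = w_n + h·f(x_n, w_n).
x=1.000000, w=-0.410000: f=0.895400 → w ← -0.410000 + 0.22·0.895400 = -0.213012
x=1.220000, w=-0.213012: f=0.959315 → w ← -0.213012 + 0.22·0.959315 = -0.001963
x=1.440000, w=-0.001963: f=1.059381 → w ← -0.001963 + 0.22·1.059381 = 0.231101
x=1.660000, w=0.231101: f=1.188121 → w ← 0.231101 + 0.22·1.188121 = 0.492488
w(1.88) ≈ 0.4925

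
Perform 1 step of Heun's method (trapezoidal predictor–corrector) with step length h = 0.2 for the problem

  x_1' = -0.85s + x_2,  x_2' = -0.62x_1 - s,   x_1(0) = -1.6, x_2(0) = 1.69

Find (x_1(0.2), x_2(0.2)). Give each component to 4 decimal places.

Heun on (x_1,x_2): k1 = f(s_n, state_n); k2 = f(s_n + h, state_n + h·k1); state_{n+1} = state_n + (h/2)·(k1 + k2).
0.000000: (-1.600000, 1.690000)
  k1 = (1.690000, 0.992000)
  predictor → (-1.262000, 1.888400)
  k2 = (1.718400, 0.582440)
  → (-1.259160, 1.847444)
(x_1(0.2), x_2(0.2)) ≈ (-1.2592, 1.8474)

-1.2592, 1.8474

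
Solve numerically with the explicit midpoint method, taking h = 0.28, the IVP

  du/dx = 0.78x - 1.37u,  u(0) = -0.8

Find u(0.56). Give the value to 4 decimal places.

-0.2798

Midpoint: k1 = f(x_n, u_n); k2 = f(x_n + h/2, u_n + (h/2)·k1); u_{n+1} = u_n + h·k2.
x=0.000000, u=-0.800000:
  k1 = f(0.000000, -0.800000) = 1.096000
  k2 = f(0.140000, -0.646560) = 0.994987
  u ← -0.800000 + 0.28·0.994987 = -0.521404
x=0.280000, u=-0.521404:
  k1 = f(0.280000, -0.521404) = 0.932723
  k2 = f(0.420000, -0.390822) = 0.863027
  u ← -0.521404 + 0.28·0.863027 = -0.279756
u(0.56) ≈ -0.2798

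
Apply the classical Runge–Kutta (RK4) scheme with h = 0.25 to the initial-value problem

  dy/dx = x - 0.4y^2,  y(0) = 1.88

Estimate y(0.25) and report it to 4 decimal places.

1.6106

RK4: k1 = f(x_n, y_n); k2 = f(x_n + h/2, y_n + (h/2)·k1); k3 = f(x_n + h/2, y_n + (h/2)·k2); k4 = f(x_n + h, y_n + h·k3); y_{n+1} = y_n + (h/6)·(k1 + 2k2 + 2k3 + k4).
x=0.000000, y=1.880000:
  k1 = f(0.000000, 1.880000) = -1.413760
  k2 = f(0.125000, 1.703280) = -1.035465
  k3 = f(0.125000, 1.750567) = -1.100794
  k4 = f(0.250000, 1.604802) = -0.780155
  y ← 1.880000 + (0.25/6)·(k1 + 2k2 + 2k3 + k4) = 1.610565
y(0.25) ≈ 1.6106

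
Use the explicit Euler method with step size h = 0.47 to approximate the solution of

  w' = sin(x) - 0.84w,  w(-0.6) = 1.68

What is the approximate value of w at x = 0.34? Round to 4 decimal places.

Euler: w_{n+1} = w_n + h·f(x_n, w_n).
x=-0.600000, w=1.680000: f=-1.975842 → w ← 1.680000 + 0.47·(-1.975842) = 0.751354
x=-0.130000, w=0.751354: f=-0.760772 → w ← 0.751354 + 0.47·(-0.760772) = 0.393791
w(0.34) ≈ 0.3938

0.3938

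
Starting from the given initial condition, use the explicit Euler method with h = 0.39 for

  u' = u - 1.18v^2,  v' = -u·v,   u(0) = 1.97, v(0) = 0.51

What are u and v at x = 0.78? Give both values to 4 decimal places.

3.6334, -0.0025

Euler on (u,v): u_{n+1} = u_n + h·u', v_{n+1} = v_n + h·v'.
0.000000: (1.970000, 0.510000); f=(1.663082, -1.004700) → (2.618602, 0.118167)
0.390000: (2.618602, 0.118167); f=(2.602125, -0.309432) → (3.633431, -0.002512)
(u(0.78), v(0.78)) ≈ (3.6334, -0.0025)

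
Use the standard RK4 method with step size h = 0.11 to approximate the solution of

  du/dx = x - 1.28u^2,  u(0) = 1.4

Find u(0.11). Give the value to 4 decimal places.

1.1749

RK4: k1 = f(x_n, u_n); k2 = f(x_n + h/2, u_n + (h/2)·k1); k3 = f(x_n + h/2, u_n + (h/2)·k2); k4 = f(x_n + h, u_n + h·k3); u_{n+1} = u_n + (h/6)·(k1 + 2k2 + 2k3 + k4).
x=0.000000, u=1.400000:
  k1 = f(0.000000, 1.400000) = -2.508800
  k2 = f(0.055000, 1.262016) = -1.983636
  k3 = f(0.055000, 1.290900) = -2.078021
  k4 = f(0.110000, 1.171418) = -1.646441
  u ← 1.400000 + (0.11/6)·(k1 + 2k2 + 2k3 + k4) = 1.174893
u(0.11) ≈ 1.1749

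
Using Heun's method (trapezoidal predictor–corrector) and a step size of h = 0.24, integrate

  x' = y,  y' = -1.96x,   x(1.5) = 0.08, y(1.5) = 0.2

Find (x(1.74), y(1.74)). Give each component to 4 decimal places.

Heun on (x,y): k1 = f(t_n, state_n); k2 = f(t_n + h, state_n + h·k1); state_{n+1} = state_n + (h/2)·(k1 + k2).
1.500000: (0.080000, 0.200000)
  k1 = (0.200000, -0.156800)
  predictor → (0.128000, 0.162368)
  k2 = (0.162368, -0.250880)
  → (0.123484, 0.151078)
(x(1.74), y(1.74)) ≈ (0.1235, 0.1511)

0.1235, 0.1511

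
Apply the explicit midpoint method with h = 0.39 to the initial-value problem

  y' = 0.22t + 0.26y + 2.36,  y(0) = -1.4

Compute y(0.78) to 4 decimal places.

0.3934

Midpoint: k1 = f(t_n, y_n); k2 = f(t_n + h/2, y_n + (h/2)·k1); y_{n+1} = y_n + h·k2.
t=0.000000, y=-1.400000:
  k1 = f(0.000000, -1.400000) = 1.996000
  k2 = f(0.195000, -1.010780) = 2.140097
  y ← -1.400000 + 0.39·2.140097 = -0.565362
t=0.390000, y=-0.565362:
  k1 = f(0.390000, -0.565362) = 2.298806
  k2 = f(0.585000, -0.117095) = 2.458255
  y ← -0.565362 + 0.39·2.458255 = 0.393357
y(0.78) ≈ 0.3934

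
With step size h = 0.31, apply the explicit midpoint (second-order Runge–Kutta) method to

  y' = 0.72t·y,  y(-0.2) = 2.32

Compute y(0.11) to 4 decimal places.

2.2972

Midpoint: k1 = f(t_n, y_n); k2 = f(t_n + h/2, y_n + (h/2)·k1); y_{n+1} = y_n + h·k2.
t=-0.200000, y=2.320000:
  k1 = f(-0.200000, 2.320000) = -0.334080
  k2 = f(-0.045000, 2.268218) = -0.073490
  y ← 2.320000 + 0.31·(-0.073490) = 2.297218
y(0.11) ≈ 2.2972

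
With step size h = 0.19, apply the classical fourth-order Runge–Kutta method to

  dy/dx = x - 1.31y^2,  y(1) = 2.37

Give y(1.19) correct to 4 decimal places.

RK4: k1 = f(x_n, y_n); k2 = f(x_n + h/2, y_n + (h/2)·k1); k3 = f(x_n + h/2, y_n + (h/2)·k2); k4 = f(x_n + h, y_n + h·k3); y_{n+1} = y_n + (h/6)·(k1 + 2k2 + 2k3 + k4).
x=1.000000, y=2.370000:
  k1 = f(1.000000, 2.370000) = -6.358139
  k2 = f(1.095000, 1.765977) = -2.990463
  k3 = f(1.095000, 2.085906) = -4.604815
  k4 = f(1.190000, 1.495085) = -1.738216
  y ← 2.370000 + (0.19/6)·(k1 + 2k2 + 2k3 + k4) = 1.632581
y(1.19) ≈ 1.6326

1.6326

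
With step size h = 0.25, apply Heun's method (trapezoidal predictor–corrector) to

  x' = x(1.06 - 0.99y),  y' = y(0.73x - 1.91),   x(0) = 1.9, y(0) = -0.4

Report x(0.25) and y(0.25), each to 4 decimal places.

Heun on (x,y): k1 = f(s_n, state_n); k2 = f(s_n + h, state_n + h·k1); state_{n+1} = state_n + (h/2)·(k1 + k2).
0.000000: (1.900000, -0.400000)
  k1 = (2.766400, 0.209200)
  predictor → (2.591600, -0.347700)
  k2 = (3.639184, 0.006304)
  → (2.700698, -0.373062)
(x(0.25), y(0.25)) ≈ (2.7007, -0.3731)

2.7007, -0.3731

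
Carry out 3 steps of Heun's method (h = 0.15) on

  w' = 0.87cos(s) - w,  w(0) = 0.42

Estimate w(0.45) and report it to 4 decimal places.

Heun: k1 = f(s_n, w_n); k2 = f(s_n + h, w_n + h·k1); w_{n+1} = w_n + (h/2)·(k1 + k2).
s=0.000000, w=0.420000:
  k1 = f(0.000000, 0.420000) = 0.450000
  k2 = f(0.150000, 0.487500) = 0.372731
  w ← 0.420000 + (0.15/2)·(0.450000 + 0.372731) = 0.481705
s=0.150000, w=0.481705:
  k1 = f(0.150000, 0.481705) = 0.378526
  k2 = f(0.300000, 0.538484) = 0.292659
  w ← 0.481705 + (0.15/2)·(0.378526 + 0.292659) = 0.532044
s=0.300000, w=0.532044:
  k1 = f(0.300000, 0.532044) = 0.299099
  k2 = f(0.450000, 0.576909) = 0.206480
  w ← 0.532044 + (0.15/2)·(0.299099 + 0.206480) = 0.569962
w(0.45) ≈ 0.5700

0.5700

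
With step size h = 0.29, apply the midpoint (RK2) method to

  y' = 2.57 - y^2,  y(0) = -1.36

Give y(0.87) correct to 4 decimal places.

Midpoint: k1 = f(s_n, y_n); k2 = f(s_n + h/2, y_n + (h/2)·k1); y_{n+1} = y_n + h·k2.
s=0.000000, y=-1.360000:
  k1 = f(0.000000, -1.360000) = 0.720400
  k2 = f(0.145000, -1.255542) = 0.993614
  y ← -1.360000 + 0.29·0.993614 = -1.071852
s=0.290000, y=-1.071852:
  k1 = f(0.290000, -1.071852) = 1.421134
  k2 = f(0.435000, -0.865787) = 1.820412
  y ← -1.071852 + 0.29·1.820412 = -0.543932
s=0.580000, y=-0.543932:
  k1 = f(0.580000, -0.543932) = 2.274138
  k2 = f(0.725000, -0.214182) = 2.524126
  y ← -0.543932 + 0.29·2.524126 = 0.188064
y(0.87) ≈ 0.1881

0.1881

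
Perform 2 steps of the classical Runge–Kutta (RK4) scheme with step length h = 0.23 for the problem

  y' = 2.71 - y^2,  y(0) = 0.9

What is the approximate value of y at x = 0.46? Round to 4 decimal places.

RK4: k1 = f(x_n, y_n); k2 = f(x_n + h/2, y_n + (h/2)·k1); k3 = f(x_n + h/2, y_n + (h/2)·k2); k4 = f(x_n + h, y_n + h·k3); y_{n+1} = y_n + (h/6)·(k1 + 2k2 + 2k3 + k4).
x=0.000000, y=0.900000:
  k1 = f(0.000000, 0.900000) = 1.900000
  k2 = f(0.115000, 1.118500) = 1.458958
  k3 = f(0.115000, 1.067780) = 1.569846
  k4 = f(0.230000, 1.261064) = 1.119716
  y ← 0.900000 + (0.23/6)·(k1 + 2k2 + 2k3 + k4) = 1.247964
x=0.230000, y=1.247964:
  k1 = f(0.230000, 1.247964) = 1.152586
  k2 = f(0.345000, 1.380511) = 0.804188
  k3 = f(0.345000, 1.340446) = 0.913205
  k4 = f(0.460000, 1.458001) = 0.584232
  y ← 1.247964 + (0.23/6)·(k1 + 2k2 + 2k3 + k4) = 1.446209
y(0.46) ≈ 1.4462

1.4462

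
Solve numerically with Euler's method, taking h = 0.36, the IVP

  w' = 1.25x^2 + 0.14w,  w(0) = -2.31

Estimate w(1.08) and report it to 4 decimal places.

-2.3826

Euler: w_{n+1} = w_n + h·f(x_n, w_n).
x=0.000000, w=-2.310000: f=-0.323400 → w ← -2.310000 + 0.36·(-0.323400) = -2.426424
x=0.360000, w=-2.426424: f=-0.177699 → w ← -2.426424 + 0.36·(-0.177699) = -2.490396
x=0.720000, w=-2.490396: f=0.299345 → w ← -2.490396 + 0.36·0.299345 = -2.382632
w(1.08) ≈ -2.3826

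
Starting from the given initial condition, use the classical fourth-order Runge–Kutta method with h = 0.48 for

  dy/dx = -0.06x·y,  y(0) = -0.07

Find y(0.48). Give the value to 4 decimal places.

-0.0695

RK4: k1 = f(x_n, y_n); k2 = f(x_n + h/2, y_n + (h/2)·k1); k3 = f(x_n + h/2, y_n + (h/2)·k2); k4 = f(x_n + h, y_n + h·k3); y_{n+1} = y_n + (h/6)·(k1 + 2k2 + 2k3 + k4).
x=0.000000, y=-0.070000:
  k1 = f(0.000000, -0.070000) = 0.000000
  k2 = f(0.240000, -0.070000) = 0.001008
  k3 = f(0.240000, -0.069758) = 0.001005
  k4 = f(0.480000, -0.069518) = 0.002002
  y ← -0.070000 + (0.48/6)·(k1 + 2k2 + 2k3 + k4) = -0.069518
y(0.48) ≈ -0.0695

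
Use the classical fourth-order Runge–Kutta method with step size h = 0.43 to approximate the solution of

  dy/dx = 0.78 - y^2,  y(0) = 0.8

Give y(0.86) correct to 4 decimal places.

RK4: k1 = f(x_n, y_n); k2 = f(x_n + h/2, y_n + (h/2)·k1); k3 = f(x_n + h/2, y_n + (h/2)·k2); k4 = f(x_n + h, y_n + h·k3); y_{n+1} = y_n + (h/6)·(k1 + 2k2 + 2k3 + k4).
x=0.000000, y=0.800000:
  k1 = f(0.000000, 0.800000) = 0.140000
  k2 = f(0.215000, 0.830100) = 0.090934
  k3 = f(0.215000, 0.819551) = 0.108336
  k4 = f(0.430000, 0.846585) = 0.063294
  y ← 0.800000 + (0.43/6)·(k1 + 2k2 + 2k3 + k4) = 0.843132
x=0.430000, y=0.843132:
  k1 = f(0.430000, 0.843132) = 0.069129
  k2 = f(0.645000, 0.857994) = 0.043846
  k3 = f(0.645000, 0.852558) = 0.053144
  k4 = f(0.860000, 0.865984) = 0.030072
  y ← 0.843132 + (0.43/6)·(k1 + 2k2 + 2k3 + k4) = 0.864143
y(0.86) ≈ 0.8641

0.8641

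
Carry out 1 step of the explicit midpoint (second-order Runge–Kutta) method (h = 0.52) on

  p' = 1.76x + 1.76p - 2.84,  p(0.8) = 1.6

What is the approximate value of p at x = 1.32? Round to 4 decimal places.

Midpoint: k1 = f(x_n, p_n); k2 = f(x_n + h/2, p_n + (h/2)·k1); p_{n+1} = p_n + h·k2.
x=0.800000, p=1.600000:
  k1 = f(0.800000, 1.600000) = 1.384000
  k2 = f(1.060000, 1.959840) = 2.474918
  p ← 1.600000 + 0.52·2.474918 = 2.886958
p(1.32) ≈ 2.8870

2.8870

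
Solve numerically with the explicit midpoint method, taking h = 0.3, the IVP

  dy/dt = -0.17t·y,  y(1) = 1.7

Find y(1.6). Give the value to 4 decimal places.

1.4882

Midpoint: k1 = f(t_n, y_n); k2 = f(t_n + h/2, y_n + (h/2)·k1); y_{n+1} = y_n + h·k2.
t=1.000000, y=1.700000:
  k1 = f(1.000000, 1.700000) = -0.289000
  k2 = f(1.150000, 1.656650) = -0.323875
  y ← 1.700000 + 0.3·(-0.323875) = 1.602837
t=1.300000, y=1.602837:
  k1 = f(1.300000, 1.602837) = -0.354227
  k2 = f(1.450000, 1.549703) = -0.382002
  y ← 1.602837 + 0.3·(-0.382002) = 1.488237
y(1.6) ≈ 1.4882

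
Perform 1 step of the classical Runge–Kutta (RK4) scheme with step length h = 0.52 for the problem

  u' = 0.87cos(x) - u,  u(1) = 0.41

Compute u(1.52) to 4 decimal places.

RK4: k1 = f(x_n, u_n); k2 = f(x_n + h/2, u_n + (h/2)·k1); k3 = f(x_n + h/2, u_n + (h/2)·k2); k4 = f(x_n + h, u_n + h·k3); u_{n+1} = u_n + (h/6)·(k1 + 2k2 + 2k3 + k4).
x=1.000000, u=0.410000:
  k1 = f(1.000000, 0.410000) = 0.060063
  k2 = f(1.260000, 0.425616) = -0.159556
  k3 = f(1.260000, 0.368516) = -0.102455
  k4 = f(1.520000, 0.356723) = -0.312550
  u ← 0.410000 + (0.52/6)·(k1 + 2k2 + 2k3 + k4) = 0.342703
u(1.52) ≈ 0.3427

0.3427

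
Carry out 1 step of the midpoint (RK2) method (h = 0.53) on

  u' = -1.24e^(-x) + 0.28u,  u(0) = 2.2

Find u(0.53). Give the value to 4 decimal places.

Midpoint: k1 = f(x_n, u_n); k2 = f(x_n + h/2, u_n + (h/2)·k1); u_{n+1} = u_n + h·k2.
x=0.000000, u=2.200000:
  k1 = f(0.000000, 2.200000) = -0.624000
  k2 = f(0.265000, 2.034640) = -0.381636
  u ← 2.200000 + 0.53·(-0.381636) = 1.997733
u(0.53) ≈ 1.9977

1.9977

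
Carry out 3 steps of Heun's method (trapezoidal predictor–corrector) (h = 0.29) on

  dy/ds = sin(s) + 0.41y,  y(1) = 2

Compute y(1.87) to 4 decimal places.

Heun: k1 = f(s_n, y_n); k2 = f(s_n + h, y_n + h·k1); y_{n+1} = y_n + (h/2)·(k1 + k2).
s=1.000000, y=2.000000:
  k1 = f(1.000000, 2.000000) = 1.661471
  k2 = f(1.290000, 2.481827) = 1.978384
  y ← 2.000000 + (0.29/2)·(1.661471 + 1.978384) = 2.527779
s=1.290000, y=2.527779:
  k1 = f(1.290000, 2.527779) = 1.997224
  k2 = f(1.580000, 3.106974) = 2.273817
  y ← 2.527779 + (0.29/2)·(1.997224 + 2.273817) = 3.147080
s=1.580000, y=3.147080:
  k1 = f(1.580000, 3.147080) = 2.290260
  k2 = f(1.870000, 3.811256) = 2.518186
  y ← 3.147080 + (0.29/2)·(2.290260 + 2.518186) = 3.844305
y(1.87) ≈ 3.8443

3.8443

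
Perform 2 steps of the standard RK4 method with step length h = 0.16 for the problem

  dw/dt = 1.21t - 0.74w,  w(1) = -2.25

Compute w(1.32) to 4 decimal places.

RK4: k1 = f(t_n, w_n); k2 = f(t_n + h/2, w_n + (h/2)·k1); k3 = f(t_n + h/2, w_n + (h/2)·k2); k4 = f(t_n + h, w_n + h·k3); w_{n+1} = w_n + (h/6)·(k1 + 2k2 + 2k3 + k4).
t=1.000000, w=-2.250000:
  k1 = f(1.000000, -2.250000) = 2.875000
  k2 = f(1.080000, -2.020000) = 2.801600
  k3 = f(1.080000, -2.025872) = 2.805945
  k4 = f(1.160000, -1.801049) = 2.736376
  w ← -2.250000 + (0.16/6)·(k1 + 2k2 + 2k3 + k4) = -1.801294
t=1.160000, w=-1.801294:
  k1 = f(1.160000, -1.801294) = 2.736558
  k2 = f(1.240000, -1.582370) = 2.671354
  k3 = f(1.240000, -1.587586) = 2.675214
  k4 = f(1.320000, -1.373260) = 2.613412
  w ← -1.801294 + (0.16/6)·(k1 + 2k2 + 2k3 + k4) = -1.373478
w(1.32) ≈ -1.3735

-1.3735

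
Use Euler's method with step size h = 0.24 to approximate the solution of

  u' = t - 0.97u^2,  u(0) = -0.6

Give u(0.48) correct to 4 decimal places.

Euler: u_{n+1} = u_n + h·f(t_n, u_n).
t=0.000000, u=-0.600000: f=-0.349200 → u ← -0.600000 + 0.24·(-0.349200) = -0.683808
t=0.240000, u=-0.683808: f=-0.213566 → u ← -0.683808 + 0.24·(-0.213566) = -0.735064
u(0.48) ≈ -0.7351

-0.7351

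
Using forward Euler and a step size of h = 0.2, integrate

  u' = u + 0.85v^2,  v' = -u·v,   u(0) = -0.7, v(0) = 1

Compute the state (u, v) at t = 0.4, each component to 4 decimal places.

-0.5831, 1.2928

Euler on (u,v): u_{n+1} = u_n + h·u', v_{n+1} = v_n + h·v'.
0.000000: (-0.700000, 1.000000); f=(0.150000, 0.700000) → (-0.670000, 1.140000)
0.200000: (-0.670000, 1.140000); f=(0.434660, 0.763800) → (-0.583068, 1.292760)
(u(0.4), v(0.4)) ≈ (-0.5831, 1.2928)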